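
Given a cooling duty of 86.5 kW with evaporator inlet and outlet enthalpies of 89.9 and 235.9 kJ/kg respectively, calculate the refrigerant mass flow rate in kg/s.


dh = 235.9 - 89.9 = 146.0 kJ/kg
m_dot = Q / dh = 86.5 / 146.0 = 0.5925 kg/s

0.5925


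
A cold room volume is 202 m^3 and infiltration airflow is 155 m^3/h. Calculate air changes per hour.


ACH = flow / volume
ACH = 155 / 202
ACH = 0.767

0.767


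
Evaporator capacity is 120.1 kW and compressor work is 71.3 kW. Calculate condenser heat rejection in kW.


Q_cond = Q_evap + W
Q_cond = 120.1 + 71.3
Q_cond = 191.4 kW

191.4


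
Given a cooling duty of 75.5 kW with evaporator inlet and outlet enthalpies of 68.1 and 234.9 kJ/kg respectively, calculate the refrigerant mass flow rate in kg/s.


dh = 234.9 - 68.1 = 166.8 kJ/kg
m_dot = Q / dh = 75.5 / 166.8 = 0.4526 kg/s

0.4526


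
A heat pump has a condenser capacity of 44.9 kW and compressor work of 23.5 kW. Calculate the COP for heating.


COP_hp = Q_cond / W
COP_hp = 44.9 / 23.5
COP_hp = 1.911

1.911


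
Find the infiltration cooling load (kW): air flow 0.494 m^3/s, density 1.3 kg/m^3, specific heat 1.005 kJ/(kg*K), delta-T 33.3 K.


Q = V_dot * rho * cp * dT
Q = 0.494 * 1.3 * 1.005 * 33.3
Q = 21.492 kW

21.492


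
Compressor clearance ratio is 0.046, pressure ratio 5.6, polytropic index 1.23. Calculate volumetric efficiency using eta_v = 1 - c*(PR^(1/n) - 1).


PR^(1/n) = 5.6^(1/1.23) = 4.05772816
eta_v = 1 - 0.046 * (4.05772816 - 1)
eta_v = 0.8593

0.8593


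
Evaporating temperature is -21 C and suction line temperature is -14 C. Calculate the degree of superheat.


Superheat = T_suction - T_evap
Superheat = -14 - (-21)
Superheat = 7 K

7


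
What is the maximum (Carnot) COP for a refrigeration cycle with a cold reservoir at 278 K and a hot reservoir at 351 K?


dT = 351 - 278 = 73 K
COP_carnot = T_cold / dT = 278 / 73
COP_carnot = 3.808

3.808


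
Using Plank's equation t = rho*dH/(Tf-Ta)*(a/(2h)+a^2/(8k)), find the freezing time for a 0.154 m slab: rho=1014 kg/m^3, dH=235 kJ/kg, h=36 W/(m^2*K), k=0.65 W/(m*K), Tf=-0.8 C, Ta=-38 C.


dT = -0.8 - (-38) = 37.2 K
term1 = a/(2h) = 0.154/(2*36) = 0.002138888889
term2 = a^2/(8k) = 0.154^2/(8*0.65) = 0.004560769231
t = rho*dH*1000/dT * (term1 + term2)
t = 1014*235*1000/37.2 * (0.002138888889 + 0.004560769231)
t = 42916 s

42916


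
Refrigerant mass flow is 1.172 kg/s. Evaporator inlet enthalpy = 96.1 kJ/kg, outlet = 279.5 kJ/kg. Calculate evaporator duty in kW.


dh = 279.5 - 96.1 = 183.4 kJ/kg
Q_evap = m_dot * dh = 1.172 * 183.4
Q_evap = 214.94 kW

214.94


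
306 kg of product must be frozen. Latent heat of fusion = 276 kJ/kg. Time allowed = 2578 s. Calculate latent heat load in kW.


Q_lat = m * h_fg / t
Q_lat = 306 * 276 / 2578
Q_lat = 32.76 kW

32.76


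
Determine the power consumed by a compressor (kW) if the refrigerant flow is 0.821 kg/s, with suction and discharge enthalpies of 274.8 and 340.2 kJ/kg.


dh = 340.2 - 274.8 = 65.4 kJ/kg
W = m_dot * dh = 0.821 * 65.4 = 53.69 kW

53.69


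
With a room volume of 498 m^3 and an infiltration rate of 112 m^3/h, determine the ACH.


ACH = flow / volume
ACH = 112 / 498
ACH = 0.225

0.225


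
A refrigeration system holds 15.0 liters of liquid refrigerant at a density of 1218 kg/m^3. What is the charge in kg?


Charge = V * rho / 1000
Charge = 15.0 * 1218 / 1000
Charge = 18.27 kg

18.27


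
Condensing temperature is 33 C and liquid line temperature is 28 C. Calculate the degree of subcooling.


Subcooling = T_cond - T_liquid
Subcooling = 33 - 28
Subcooling = 5 K

5


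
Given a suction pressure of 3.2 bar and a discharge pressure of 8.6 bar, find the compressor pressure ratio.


PR = P_high / P_low
PR = 8.6 / 3.2
PR = 2.688

2.688


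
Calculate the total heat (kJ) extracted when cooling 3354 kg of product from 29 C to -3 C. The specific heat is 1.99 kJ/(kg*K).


dT = 29 - (-3) = 32 K
Q = m * cp * dT = 3354 * 1.99 * 32
Q = 213583 kJ

213583


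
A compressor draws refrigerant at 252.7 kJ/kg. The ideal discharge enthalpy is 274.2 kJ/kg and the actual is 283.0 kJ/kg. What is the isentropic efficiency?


dh_ideal = 274.2 - 252.7 = 21.5 kJ/kg
dh_actual = 283.0 - 252.7 = 30.3 kJ/kg
eta_s = dh_ideal / dh_actual = 21.5 / 30.3
eta_s = 0.7096

0.7096


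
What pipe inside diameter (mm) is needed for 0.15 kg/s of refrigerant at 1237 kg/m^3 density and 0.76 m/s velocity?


A = m_dot / (rho * v) = 0.15 / (1237 * 0.76) = 0.0001595540995 m^2
d = sqrt(4*A/pi) * 1000
d = 14.3 mm

14.3


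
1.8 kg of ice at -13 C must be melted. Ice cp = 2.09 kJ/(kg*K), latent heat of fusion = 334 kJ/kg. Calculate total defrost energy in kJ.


Sensible heat = cp * dT = 2.09 * 13 = 27.17 kJ/kg
Total per kg = 27.17 + 334 = 361.17 kJ/kg
Q = m * total = 1.8 * 361.17
Q = 650.1 kJ

650.1


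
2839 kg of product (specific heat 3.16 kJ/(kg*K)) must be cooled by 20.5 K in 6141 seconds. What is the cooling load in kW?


Q = m * cp * dT / t
Q = 2839 * 3.16 * 20.5 / 6141
Q = 29.948 kW

29.948


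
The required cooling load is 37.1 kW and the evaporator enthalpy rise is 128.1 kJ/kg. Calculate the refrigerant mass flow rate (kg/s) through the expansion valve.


m_dot = Q / dh
m_dot = 37.1 / 128.1
m_dot = 0.2896 kg/s

0.2896


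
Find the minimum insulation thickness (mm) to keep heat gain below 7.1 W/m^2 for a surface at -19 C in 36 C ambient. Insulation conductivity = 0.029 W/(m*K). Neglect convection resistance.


dT = 36 - (-19) = 55 K
thickness = k * dT / q_max * 1000
thickness = 0.029 * 55 / 7.1 * 1000
thickness = 224.6 mm

224.6


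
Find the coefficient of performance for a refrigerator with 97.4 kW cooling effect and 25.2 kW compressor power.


COP = Q_evap / W
COP = 97.4 / 25.2
COP = 3.865

3.865


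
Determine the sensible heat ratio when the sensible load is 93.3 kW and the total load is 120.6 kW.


SHR = Q_sensible / Q_total
SHR = 93.3 / 120.6
SHR = 0.774

0.774


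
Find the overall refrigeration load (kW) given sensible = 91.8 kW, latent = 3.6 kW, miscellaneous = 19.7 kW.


Q_total = Q_s + Q_l + Q_misc
Q_total = 91.8 + 3.6 + 19.7
Q_total = 115.1 kW

115.1


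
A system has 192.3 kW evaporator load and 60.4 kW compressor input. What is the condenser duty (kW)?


Q_cond = Q_evap + W
Q_cond = 192.3 + 60.4
Q_cond = 252.7 kW

252.7


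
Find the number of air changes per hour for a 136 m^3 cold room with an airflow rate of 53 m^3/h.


ACH = flow / volume
ACH = 53 / 136
ACH = 0.39

0.39


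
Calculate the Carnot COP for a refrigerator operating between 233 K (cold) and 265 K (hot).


dT = 265 - 233 = 32 K
COP_carnot = T_cold / dT = 233 / 32
COP_carnot = 7.281

7.281


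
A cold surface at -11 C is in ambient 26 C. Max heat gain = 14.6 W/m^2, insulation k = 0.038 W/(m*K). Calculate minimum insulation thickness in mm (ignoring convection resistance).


dT = 26 - (-11) = 37 K
thickness = k * dT / q_max * 1000
thickness = 0.038 * 37 / 14.6 * 1000
thickness = 96.3 mm

96.3


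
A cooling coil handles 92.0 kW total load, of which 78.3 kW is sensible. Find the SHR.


SHR = Q_sensible / Q_total
SHR = 78.3 / 92.0
SHR = 0.851

0.851


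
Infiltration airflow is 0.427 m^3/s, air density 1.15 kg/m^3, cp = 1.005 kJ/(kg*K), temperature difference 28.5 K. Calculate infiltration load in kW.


Q = V_dot * rho * cp * dT
Q = 0.427 * 1.15 * 1.005 * 28.5
Q = 14.065 kW

14.065


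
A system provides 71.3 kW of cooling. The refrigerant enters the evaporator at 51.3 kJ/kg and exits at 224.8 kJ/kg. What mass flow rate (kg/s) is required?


dh = 224.8 - 51.3 = 173.5 kJ/kg
m_dot = Q / dh = 71.3 / 173.5 = 0.411 kg/s

0.411


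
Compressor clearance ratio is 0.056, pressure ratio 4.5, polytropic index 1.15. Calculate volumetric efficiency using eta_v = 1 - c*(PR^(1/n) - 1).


PR^(1/n) = 4.5^(1/1.15) = 3.69837446
eta_v = 1 - 0.056 * (3.69837446 - 1)
eta_v = 0.8489

0.8489


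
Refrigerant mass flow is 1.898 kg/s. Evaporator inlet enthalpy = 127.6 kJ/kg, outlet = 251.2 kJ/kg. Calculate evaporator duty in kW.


dh = 251.2 - 127.6 = 123.6 kJ/kg
Q_evap = m_dot * dh = 1.898 * 123.6
Q_evap = 234.59 kW

234.59


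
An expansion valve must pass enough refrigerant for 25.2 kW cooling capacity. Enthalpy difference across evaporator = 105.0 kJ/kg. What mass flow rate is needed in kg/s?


m_dot = Q / dh
m_dot = 25.2 / 105.0
m_dot = 0.24 kg/s

0.24


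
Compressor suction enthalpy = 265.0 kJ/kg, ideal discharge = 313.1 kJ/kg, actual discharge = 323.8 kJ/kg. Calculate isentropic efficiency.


dh_ideal = 313.1 - 265.0 = 48.1 kJ/kg
dh_actual = 323.8 - 265.0 = 58.8 kJ/kg
eta_s = dh_ideal / dh_actual = 48.1 / 58.8
eta_s = 0.818

0.818


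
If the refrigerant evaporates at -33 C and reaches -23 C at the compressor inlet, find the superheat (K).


Superheat = T_suction - T_evap
Superheat = -23 - (-33)
Superheat = 10 K

10


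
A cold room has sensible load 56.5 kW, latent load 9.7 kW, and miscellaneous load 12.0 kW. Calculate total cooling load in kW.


Q_total = Q_s + Q_l + Q_misc
Q_total = 56.5 + 9.7 + 12.0
Q_total = 78.2 kW

78.2


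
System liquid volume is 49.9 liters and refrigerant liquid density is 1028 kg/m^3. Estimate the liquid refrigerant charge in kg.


Charge = V * rho / 1000
Charge = 49.9 * 1028 / 1000
Charge = 51.3 kg

51.3


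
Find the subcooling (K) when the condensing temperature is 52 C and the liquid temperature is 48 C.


Subcooling = T_cond - T_liquid
Subcooling = 52 - 48
Subcooling = 4 K

4


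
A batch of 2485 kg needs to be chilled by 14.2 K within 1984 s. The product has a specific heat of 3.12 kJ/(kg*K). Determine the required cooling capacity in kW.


Q = m * cp * dT / t
Q = 2485 * 3.12 * 14.2 / 1984
Q = 55.492 kW

55.492


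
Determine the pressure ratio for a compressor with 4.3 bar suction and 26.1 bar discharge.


PR = P_high / P_low
PR = 26.1 / 4.3
PR = 6.07

6.07


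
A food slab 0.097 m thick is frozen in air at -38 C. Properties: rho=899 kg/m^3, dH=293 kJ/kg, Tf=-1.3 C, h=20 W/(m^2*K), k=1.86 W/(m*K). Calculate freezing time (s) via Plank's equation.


dT = -1.3 - (-38) = 36.7 K
term1 = a/(2h) = 0.097/(2*20) = 0.002425
term2 = a^2/(8k) = 0.097^2/(8*1.86) = 0.0006323252688
t = rho*dH*1000/dT * (term1 + term2)
t = 899*293*1000/36.7 * (0.002425 + 0.0006323252688)
t = 21943 s

21943


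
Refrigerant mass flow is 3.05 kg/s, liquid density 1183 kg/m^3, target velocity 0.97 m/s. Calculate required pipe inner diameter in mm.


A = m_dot / (rho * v) = 3.05 / (1183 * 0.97) = 0.002657928907 m^2
d = sqrt(4*A/pi) * 1000
d = 58.2 mm

58.2


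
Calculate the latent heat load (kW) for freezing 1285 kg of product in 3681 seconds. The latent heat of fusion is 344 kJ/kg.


Q_lat = m * h_fg / t
Q_lat = 1285 * 344 / 3681
Q_lat = 120.09 kW

120.09


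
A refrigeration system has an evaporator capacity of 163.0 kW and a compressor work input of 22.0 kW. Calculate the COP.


COP = Q_evap / W
COP = 163.0 / 22.0
COP = 7.409

7.409


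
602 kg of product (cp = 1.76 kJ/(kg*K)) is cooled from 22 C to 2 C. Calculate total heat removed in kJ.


dT = 22 - (2) = 20 K
Q = m * cp * dT = 602 * 1.76 * 20
Q = 21190 kJ

21190


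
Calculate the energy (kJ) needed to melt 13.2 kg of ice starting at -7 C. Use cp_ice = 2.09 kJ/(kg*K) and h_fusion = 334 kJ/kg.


Sensible heat = cp * dT = 2.09 * 7 = 14.63 kJ/kg
Total per kg = 14.63 + 334 = 348.63 kJ/kg
Q = m * total = 13.2 * 348.63
Q = 4601.9 kJ

4601.9


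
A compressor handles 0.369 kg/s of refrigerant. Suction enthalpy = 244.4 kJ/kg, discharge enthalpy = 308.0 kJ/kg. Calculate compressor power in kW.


dh = 308.0 - 244.4 = 63.6 kJ/kg
W = m_dot * dh = 0.369 * 63.6 = 23.47 kW

23.47


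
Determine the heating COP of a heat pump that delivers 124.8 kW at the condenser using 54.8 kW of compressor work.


COP_hp = Q_cond / W
COP_hp = 124.8 / 54.8
COP_hp = 2.277

2.277


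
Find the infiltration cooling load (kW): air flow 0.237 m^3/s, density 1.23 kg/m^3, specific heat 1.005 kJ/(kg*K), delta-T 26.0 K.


Q = V_dot * rho * cp * dT
Q = 0.237 * 1.23 * 1.005 * 26.0
Q = 7.617 kW

7.617


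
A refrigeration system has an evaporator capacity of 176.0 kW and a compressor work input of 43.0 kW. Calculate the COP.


COP = Q_evap / W
COP = 176.0 / 43.0
COP = 4.093

4.093


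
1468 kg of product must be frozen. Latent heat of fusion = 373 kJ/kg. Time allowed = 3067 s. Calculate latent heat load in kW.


Q_lat = m * h_fg / t
Q_lat = 1468 * 373 / 3067
Q_lat = 178.53 kW

178.53


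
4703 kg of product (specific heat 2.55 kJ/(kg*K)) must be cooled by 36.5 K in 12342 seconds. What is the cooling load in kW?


Q = m * cp * dT / t
Q = 4703 * 2.55 * 36.5 / 12342
Q = 35.467 kW

35.467


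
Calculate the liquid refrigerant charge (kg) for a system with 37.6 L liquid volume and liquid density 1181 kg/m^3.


Charge = V * rho / 1000
Charge = 37.6 * 1181 / 1000
Charge = 44.41 kg

44.41


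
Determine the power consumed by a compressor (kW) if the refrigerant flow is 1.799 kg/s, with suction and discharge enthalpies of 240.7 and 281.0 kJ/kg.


dh = 281.0 - 240.7 = 40.3 kJ/kg
W = m_dot * dh = 1.799 * 40.3 = 72.5 kW

72.5


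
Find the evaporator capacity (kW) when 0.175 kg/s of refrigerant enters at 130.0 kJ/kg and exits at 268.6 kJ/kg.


dh = 268.6 - 130.0 = 138.6 kJ/kg
Q_evap = m_dot * dh = 0.175 * 138.6
Q_evap = 24.26 kW

24.26


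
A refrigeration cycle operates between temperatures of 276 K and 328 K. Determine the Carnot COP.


dT = 328 - 276 = 52 K
COP_carnot = T_cold / dT = 276 / 52
COP_carnot = 5.308

5.308


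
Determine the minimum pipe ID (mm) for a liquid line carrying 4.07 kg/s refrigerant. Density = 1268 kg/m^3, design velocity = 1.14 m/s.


A = m_dot / (rho * v) = 4.07 / (1268 * 1.14) = 0.002815595772 m^2
d = sqrt(4*A/pi) * 1000
d = 59.9 mm

59.9


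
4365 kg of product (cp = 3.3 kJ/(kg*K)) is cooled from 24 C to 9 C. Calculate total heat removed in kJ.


dT = 24 - (9) = 15 K
Q = m * cp * dT = 4365 * 3.3 * 15
Q = 216068 kJ

216068


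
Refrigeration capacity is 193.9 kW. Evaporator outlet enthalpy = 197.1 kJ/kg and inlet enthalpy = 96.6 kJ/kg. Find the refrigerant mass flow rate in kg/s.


dh = 197.1 - 96.6 = 100.5 kJ/kg
m_dot = Q / dh = 193.9 / 100.5 = 1.9294 kg/s

1.9294


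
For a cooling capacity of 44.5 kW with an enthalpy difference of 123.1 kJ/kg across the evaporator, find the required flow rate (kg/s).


m_dot = Q / dh
m_dot = 44.5 / 123.1
m_dot = 0.3615 kg/s

0.3615


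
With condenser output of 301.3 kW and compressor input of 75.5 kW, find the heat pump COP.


COP_hp = Q_cond / W
COP_hp = 301.3 / 75.5
COP_hp = 3.991

3.991


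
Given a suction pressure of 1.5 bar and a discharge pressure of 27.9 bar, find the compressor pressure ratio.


PR = P_high / P_low
PR = 27.9 / 1.5
PR = 18.6

18.6


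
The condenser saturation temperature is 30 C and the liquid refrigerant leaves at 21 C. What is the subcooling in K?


Subcooling = T_cond - T_liquid
Subcooling = 30 - 21
Subcooling = 9 K

9


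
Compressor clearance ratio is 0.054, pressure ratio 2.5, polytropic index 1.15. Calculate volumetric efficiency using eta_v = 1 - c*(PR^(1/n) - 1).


PR^(1/n) = 2.5^(1/1.15) = 2.21837412
eta_v = 1 - 0.054 * (2.21837412 - 1)
eta_v = 0.9342

0.9342


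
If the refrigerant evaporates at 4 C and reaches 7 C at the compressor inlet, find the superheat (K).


Superheat = T_suction - T_evap
Superheat = 7 - (4)
Superheat = 3 K

3


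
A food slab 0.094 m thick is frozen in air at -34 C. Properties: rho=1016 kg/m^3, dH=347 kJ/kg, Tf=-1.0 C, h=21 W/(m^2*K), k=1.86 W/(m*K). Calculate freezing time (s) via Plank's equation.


dT = -1.0 - (-34) = 33.0 K
term1 = a/(2h) = 0.094/(2*21) = 0.002238095238
term2 = a^2/(8k) = 0.094^2/(8*1.86) = 0.0005938172043
t = rho*dH*1000/dT * (term1 + term2)
t = 1016*347*1000/33.0 * (0.002238095238 + 0.0005938172043)
t = 30254 s

30254


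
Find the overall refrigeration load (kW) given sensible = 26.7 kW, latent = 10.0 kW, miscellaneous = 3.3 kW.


Q_total = Q_s + Q_l + Q_misc
Q_total = 26.7 + 10.0 + 3.3
Q_total = 40.0 kW

40.0


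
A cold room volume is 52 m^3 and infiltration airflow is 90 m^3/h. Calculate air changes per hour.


ACH = flow / volume
ACH = 90 / 52
ACH = 1.731

1.731


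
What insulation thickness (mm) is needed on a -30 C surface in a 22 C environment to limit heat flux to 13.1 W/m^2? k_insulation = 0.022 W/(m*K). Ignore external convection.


dT = 22 - (-30) = 52 K
thickness = k * dT / q_max * 1000
thickness = 0.022 * 52 / 13.1 * 1000
thickness = 87.3 mm

87.3


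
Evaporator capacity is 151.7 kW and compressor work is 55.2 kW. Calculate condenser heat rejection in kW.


Q_cond = Q_evap + W
Q_cond = 151.7 + 55.2
Q_cond = 206.9 kW

206.9


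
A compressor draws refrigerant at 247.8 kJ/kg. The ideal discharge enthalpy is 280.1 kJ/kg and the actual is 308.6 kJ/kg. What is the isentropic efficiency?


dh_ideal = 280.1 - 247.8 = 32.3 kJ/kg
dh_actual = 308.6 - 247.8 = 60.8 kJ/kg
eta_s = dh_ideal / dh_actual = 32.3 / 60.8
eta_s = 0.5313

0.5313


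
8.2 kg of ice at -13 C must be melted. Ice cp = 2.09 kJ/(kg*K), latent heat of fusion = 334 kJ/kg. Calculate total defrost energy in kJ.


Sensible heat = cp * dT = 2.09 * 13 = 27.17 kJ/kg
Total per kg = 27.17 + 334 = 361.17 kJ/kg
Q = m * total = 8.2 * 361.17
Q = 2961.6 kJ

2961.6


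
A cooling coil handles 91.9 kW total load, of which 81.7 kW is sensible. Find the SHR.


SHR = Q_sensible / Q_total
SHR = 81.7 / 91.9
SHR = 0.889

0.889


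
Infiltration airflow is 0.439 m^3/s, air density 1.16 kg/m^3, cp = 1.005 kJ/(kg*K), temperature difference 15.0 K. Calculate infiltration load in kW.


Q = V_dot * rho * cp * dT
Q = 0.439 * 1.16 * 1.005 * 15.0
Q = 7.677 kW

7.677


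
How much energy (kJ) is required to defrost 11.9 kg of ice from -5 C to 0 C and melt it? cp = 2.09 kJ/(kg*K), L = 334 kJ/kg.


Sensible heat = cp * dT = 2.09 * 5 = 10.45 kJ/kg
Total per kg = 10.45 + 334 = 344.45 kJ/kg
Q = m * total = 11.9 * 344.45
Q = 4099.0 kJ

4099.0


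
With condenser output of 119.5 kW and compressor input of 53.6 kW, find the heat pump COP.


COP_hp = Q_cond / W
COP_hp = 119.5 / 53.6
COP_hp = 2.229

2.229


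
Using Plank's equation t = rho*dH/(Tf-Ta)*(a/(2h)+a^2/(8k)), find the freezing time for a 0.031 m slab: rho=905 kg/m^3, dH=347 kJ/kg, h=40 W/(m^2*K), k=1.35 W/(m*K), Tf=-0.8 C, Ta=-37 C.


dT = -0.8 - (-37) = 36.2 K
term1 = a/(2h) = 0.031/(2*40) = 0.0003875
term2 = a^2/(8k) = 0.031^2/(8*1.35) = 0.00008898148148
t = rho*dH*1000/dT * (term1 + term2)
t = 905*347*1000/36.2 * (0.0003875 + 0.00008898148148)
t = 4133 s

4133


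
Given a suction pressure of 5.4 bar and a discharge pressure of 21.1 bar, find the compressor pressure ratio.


PR = P_high / P_low
PR = 21.1 / 5.4
PR = 3.907

3.907


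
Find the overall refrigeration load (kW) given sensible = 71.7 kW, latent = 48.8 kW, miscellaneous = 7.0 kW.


Q_total = Q_s + Q_l + Q_misc
Q_total = 71.7 + 48.8 + 7.0
Q_total = 127.5 kW

127.5


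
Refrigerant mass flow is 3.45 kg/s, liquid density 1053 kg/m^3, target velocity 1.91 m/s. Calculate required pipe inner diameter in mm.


A = m_dot / (rho * v) = 3.45 / (1053 * 1.91) = 0.001715368208 m^2
d = sqrt(4*A/pi) * 1000
d = 46.7 mm

46.7


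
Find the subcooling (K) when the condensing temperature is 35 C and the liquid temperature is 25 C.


Subcooling = T_cond - T_liquid
Subcooling = 35 - 25
Subcooling = 10 K

10


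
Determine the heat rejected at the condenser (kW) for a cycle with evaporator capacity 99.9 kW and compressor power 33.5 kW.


Q_cond = Q_evap + W
Q_cond = 99.9 + 33.5
Q_cond = 133.4 kW

133.4


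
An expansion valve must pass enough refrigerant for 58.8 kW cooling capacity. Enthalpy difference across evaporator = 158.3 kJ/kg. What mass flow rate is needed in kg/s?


m_dot = Q / dh
m_dot = 58.8 / 158.3
m_dot = 0.3714 kg/s

0.3714


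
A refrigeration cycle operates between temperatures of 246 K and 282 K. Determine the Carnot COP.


dT = 282 - 246 = 36 K
COP_carnot = T_cold / dT = 246 / 36
COP_carnot = 6.833

6.833


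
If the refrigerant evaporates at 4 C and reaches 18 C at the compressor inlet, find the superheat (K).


Superheat = T_suction - T_evap
Superheat = 18 - (4)
Superheat = 14 K

14


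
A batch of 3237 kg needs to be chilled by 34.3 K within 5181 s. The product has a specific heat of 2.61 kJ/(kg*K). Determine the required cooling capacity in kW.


Q = m * cp * dT / t
Q = 3237 * 2.61 * 34.3 / 5181
Q = 55.932 kW

55.932


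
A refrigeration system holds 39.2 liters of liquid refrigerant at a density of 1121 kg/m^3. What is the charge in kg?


Charge = V * rho / 1000
Charge = 39.2 * 1121 / 1000
Charge = 43.94 kg

43.94


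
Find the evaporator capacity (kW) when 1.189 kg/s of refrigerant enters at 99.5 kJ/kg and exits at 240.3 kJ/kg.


dh = 240.3 - 99.5 = 140.8 kJ/kg
Q_evap = m_dot * dh = 1.189 * 140.8
Q_evap = 167.41 kW

167.41


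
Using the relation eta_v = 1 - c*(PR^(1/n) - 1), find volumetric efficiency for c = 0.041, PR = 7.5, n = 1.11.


PR^(1/n) = 7.5^(1/1.11) = 6.14247617
eta_v = 1 - 0.041 * (6.14247617 - 1)
eta_v = 0.7892

0.7892


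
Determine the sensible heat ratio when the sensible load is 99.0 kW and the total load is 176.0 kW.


SHR = Q_sensible / Q_total
SHR = 99.0 / 176.0
SHR = 0.563

0.563


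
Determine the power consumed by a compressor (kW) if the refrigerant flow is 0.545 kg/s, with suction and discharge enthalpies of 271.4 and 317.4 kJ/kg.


dh = 317.4 - 271.4 = 46.0 kJ/kg
W = m_dot * dh = 0.545 * 46.0 = 25.07 kW

25.07


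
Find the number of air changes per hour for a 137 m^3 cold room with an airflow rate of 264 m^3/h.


ACH = flow / volume
ACH = 264 / 137
ACH = 1.927

1.927


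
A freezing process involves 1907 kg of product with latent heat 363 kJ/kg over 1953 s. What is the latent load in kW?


Q_lat = m * h_fg / t
Q_lat = 1907 * 363 / 1953
Q_lat = 354.45 kW

354.45


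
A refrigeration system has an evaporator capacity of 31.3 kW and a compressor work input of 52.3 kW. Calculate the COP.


COP = Q_evap / W
COP = 31.3 / 52.3
COP = 0.598

0.598


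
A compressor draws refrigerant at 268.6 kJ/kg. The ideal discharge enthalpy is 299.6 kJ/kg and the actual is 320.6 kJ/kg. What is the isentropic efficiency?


dh_ideal = 299.6 - 268.6 = 31.0 kJ/kg
dh_actual = 320.6 - 268.6 = 52.0 kJ/kg
eta_s = dh_ideal / dh_actual = 31.0 / 52.0
eta_s = 0.5962

0.5962


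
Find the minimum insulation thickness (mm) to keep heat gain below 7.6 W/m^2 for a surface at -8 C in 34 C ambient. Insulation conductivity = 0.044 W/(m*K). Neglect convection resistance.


dT = 34 - (-8) = 42 K
thickness = k * dT / q_max * 1000
thickness = 0.044 * 42 / 7.6 * 1000
thickness = 243.2 mm

243.2


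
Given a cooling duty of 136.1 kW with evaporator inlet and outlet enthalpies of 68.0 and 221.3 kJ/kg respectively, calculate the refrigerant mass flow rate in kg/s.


dh = 221.3 - 68.0 = 153.3 kJ/kg
m_dot = Q / dh = 136.1 / 153.3 = 0.8878 kg/s

0.8878


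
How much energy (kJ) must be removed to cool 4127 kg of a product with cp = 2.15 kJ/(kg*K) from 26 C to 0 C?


dT = 26 - (0) = 26 K
Q = m * cp * dT = 4127 * 2.15 * 26
Q = 230699 kJ

230699


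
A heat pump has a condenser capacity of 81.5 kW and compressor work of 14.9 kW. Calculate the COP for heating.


COP_hp = Q_cond / W
COP_hp = 81.5 / 14.9
COP_hp = 5.47

5.47


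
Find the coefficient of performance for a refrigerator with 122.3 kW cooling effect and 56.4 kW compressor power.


COP = Q_evap / W
COP = 122.3 / 56.4
COP = 2.168

2.168


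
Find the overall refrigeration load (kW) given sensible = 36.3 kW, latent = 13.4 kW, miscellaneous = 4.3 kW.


Q_total = Q_s + Q_l + Q_misc
Q_total = 36.3 + 13.4 + 4.3
Q_total = 54.0 kW

54.0


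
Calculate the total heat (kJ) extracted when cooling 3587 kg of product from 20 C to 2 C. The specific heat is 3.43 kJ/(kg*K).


dT = 20 - (2) = 18 K
Q = m * cp * dT = 3587 * 3.43 * 18
Q = 221461 kJ

221461


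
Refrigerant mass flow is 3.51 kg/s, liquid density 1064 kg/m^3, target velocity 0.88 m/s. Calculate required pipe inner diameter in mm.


A = m_dot / (rho * v) = 3.51 / (1064 * 0.88) = 0.003748718387 m^2
d = sqrt(4*A/pi) * 1000
d = 69.1 mm

69.1


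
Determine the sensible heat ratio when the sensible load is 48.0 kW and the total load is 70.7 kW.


SHR = Q_sensible / Q_total
SHR = 48.0 / 70.7
SHR = 0.679

0.679


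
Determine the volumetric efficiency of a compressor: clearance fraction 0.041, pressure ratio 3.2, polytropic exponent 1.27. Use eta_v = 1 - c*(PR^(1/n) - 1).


PR^(1/n) = 3.2^(1/1.27) = 2.49894034
eta_v = 1 - 0.041 * (2.49894034 - 1)
eta_v = 0.9385

0.9385


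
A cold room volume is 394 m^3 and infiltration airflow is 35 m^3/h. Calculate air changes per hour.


ACH = flow / volume
ACH = 35 / 394
ACH = 0.089

0.089


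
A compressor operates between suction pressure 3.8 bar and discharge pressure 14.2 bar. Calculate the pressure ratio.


PR = P_high / P_low
PR = 14.2 / 3.8
PR = 3.737

3.737


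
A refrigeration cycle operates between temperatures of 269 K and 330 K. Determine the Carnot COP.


dT = 330 - 269 = 61 K
COP_carnot = T_cold / dT = 269 / 61
COP_carnot = 4.41

4.41


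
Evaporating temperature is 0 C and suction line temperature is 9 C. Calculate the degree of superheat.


Superheat = T_suction - T_evap
Superheat = 9 - (0)
Superheat = 9 K

9


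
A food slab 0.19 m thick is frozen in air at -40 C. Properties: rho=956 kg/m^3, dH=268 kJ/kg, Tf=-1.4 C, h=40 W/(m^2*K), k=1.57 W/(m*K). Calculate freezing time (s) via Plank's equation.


dT = -1.4 - (-40) = 38.6 K
term1 = a/(2h) = 0.19/(2*40) = 0.002375
term2 = a^2/(8k) = 0.19^2/(8*1.57) = 0.002874203822
t = rho*dH*1000/dT * (term1 + term2)
t = 956*268*1000/38.6 * (0.002375 + 0.002874203822)
t = 34842 s

34842


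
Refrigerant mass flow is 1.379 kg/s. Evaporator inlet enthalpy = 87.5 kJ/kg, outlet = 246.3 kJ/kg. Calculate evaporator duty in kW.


dh = 246.3 - 87.5 = 158.8 kJ/kg
Q_evap = m_dot * dh = 1.379 * 158.8
Q_evap = 218.99 kW

218.99


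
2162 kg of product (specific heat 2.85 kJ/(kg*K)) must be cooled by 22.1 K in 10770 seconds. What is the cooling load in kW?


Q = m * cp * dT / t
Q = 2162 * 2.85 * 22.1 / 10770
Q = 12.644 kW

12.644


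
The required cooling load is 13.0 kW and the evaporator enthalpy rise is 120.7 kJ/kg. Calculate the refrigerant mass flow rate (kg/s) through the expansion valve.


m_dot = Q / dh
m_dot = 13.0 / 120.7
m_dot = 0.1077 kg/s

0.1077


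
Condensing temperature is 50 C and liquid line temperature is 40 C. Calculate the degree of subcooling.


Subcooling = T_cond - T_liquid
Subcooling = 50 - 40
Subcooling = 10 K

10


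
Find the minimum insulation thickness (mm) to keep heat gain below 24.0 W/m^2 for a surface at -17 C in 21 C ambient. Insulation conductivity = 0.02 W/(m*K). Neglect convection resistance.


dT = 21 - (-17) = 38 K
thickness = k * dT / q_max * 1000
thickness = 0.02 * 38 / 24.0 * 1000
thickness = 31.7 mm

31.7


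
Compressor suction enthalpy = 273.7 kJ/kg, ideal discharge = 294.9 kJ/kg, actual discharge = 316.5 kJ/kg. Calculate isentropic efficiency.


dh_ideal = 294.9 - 273.7 = 21.2 kJ/kg
dh_actual = 316.5 - 273.7 = 42.8 kJ/kg
eta_s = dh_ideal / dh_actual = 21.2 / 42.8
eta_s = 0.4953

0.4953


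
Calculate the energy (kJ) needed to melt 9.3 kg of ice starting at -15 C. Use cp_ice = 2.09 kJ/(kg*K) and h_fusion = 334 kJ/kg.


Sensible heat = cp * dT = 2.09 * 15 = 31.35 kJ/kg
Total per kg = 31.35 + 334 = 365.35 kJ/kg
Q = m * total = 9.3 * 365.35
Q = 3397.8 kJ

3397.8


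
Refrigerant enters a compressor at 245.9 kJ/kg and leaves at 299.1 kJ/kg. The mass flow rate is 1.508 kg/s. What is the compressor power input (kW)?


dh = 299.1 - 245.9 = 53.2 kJ/kg
W = m_dot * dh = 1.508 * 53.2 = 80.23 kW

80.23


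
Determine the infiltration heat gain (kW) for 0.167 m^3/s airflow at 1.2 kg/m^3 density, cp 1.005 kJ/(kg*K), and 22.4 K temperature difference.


Q = V_dot * rho * cp * dT
Q = 0.167 * 1.2 * 1.005 * 22.4
Q = 4.511 kW

4.511


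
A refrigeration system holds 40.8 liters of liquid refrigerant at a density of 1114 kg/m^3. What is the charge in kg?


Charge = V * rho / 1000
Charge = 40.8 * 1114 / 1000
Charge = 45.45 kg

45.45


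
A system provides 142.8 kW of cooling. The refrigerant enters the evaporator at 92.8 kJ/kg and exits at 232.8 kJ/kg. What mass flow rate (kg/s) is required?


dh = 232.8 - 92.8 = 140.0 kJ/kg
m_dot = Q / dh = 142.8 / 140.0 = 1.02 kg/s

1.02


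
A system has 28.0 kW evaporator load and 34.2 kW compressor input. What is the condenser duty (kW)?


Q_cond = Q_evap + W
Q_cond = 28.0 + 34.2
Q_cond = 62.2 kW

62.2


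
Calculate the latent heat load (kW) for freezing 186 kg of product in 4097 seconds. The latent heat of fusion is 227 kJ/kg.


Q_lat = m * h_fg / t
Q_lat = 186 * 227 / 4097
Q_lat = 10.31 kW

10.31


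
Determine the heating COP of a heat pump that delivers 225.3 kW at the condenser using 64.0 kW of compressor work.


COP_hp = Q_cond / W
COP_hp = 225.3 / 64.0
COP_hp = 3.52

3.52


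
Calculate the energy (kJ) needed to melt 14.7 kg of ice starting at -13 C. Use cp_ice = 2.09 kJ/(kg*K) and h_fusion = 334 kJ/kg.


Sensible heat = cp * dT = 2.09 * 13 = 27.17 kJ/kg
Total per kg = 27.17 + 334 = 361.17 kJ/kg
Q = m * total = 14.7 * 361.17
Q = 5309.2 kJ

5309.2


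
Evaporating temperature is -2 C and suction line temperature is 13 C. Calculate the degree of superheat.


Superheat = T_suction - T_evap
Superheat = 13 - (-2)
Superheat = 15 K

15


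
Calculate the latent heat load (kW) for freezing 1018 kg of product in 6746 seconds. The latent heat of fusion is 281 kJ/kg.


Q_lat = m * h_fg / t
Q_lat = 1018 * 281 / 6746
Q_lat = 42.4 kW

42.4


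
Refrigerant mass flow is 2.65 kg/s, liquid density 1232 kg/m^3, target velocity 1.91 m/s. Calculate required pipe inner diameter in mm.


A = m_dot / (rho * v) = 2.65 / (1232 * 1.91) = 0.001126164412 m^2
d = sqrt(4*A/pi) * 1000
d = 37.9 mm

37.9


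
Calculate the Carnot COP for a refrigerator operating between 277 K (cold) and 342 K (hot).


dT = 342 - 277 = 65 K
COP_carnot = T_cold / dT = 277 / 65
COP_carnot = 4.262

4.262


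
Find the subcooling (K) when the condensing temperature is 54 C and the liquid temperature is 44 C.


Subcooling = T_cond - T_liquid
Subcooling = 54 - 44
Subcooling = 10 K

10


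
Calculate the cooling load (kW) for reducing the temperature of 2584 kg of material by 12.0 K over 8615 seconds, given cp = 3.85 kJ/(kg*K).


Q = m * cp * dT / t
Q = 2584 * 3.85 * 12.0 / 8615
Q = 13.857 kW

13.857


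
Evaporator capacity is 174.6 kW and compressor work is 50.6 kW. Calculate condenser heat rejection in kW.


Q_cond = Q_evap + W
Q_cond = 174.6 + 50.6
Q_cond = 225.2 kW

225.2


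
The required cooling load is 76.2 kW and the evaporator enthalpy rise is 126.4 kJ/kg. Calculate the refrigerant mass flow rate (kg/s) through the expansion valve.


m_dot = Q / dh
m_dot = 76.2 / 126.4
m_dot = 0.6028 kg/s

0.6028


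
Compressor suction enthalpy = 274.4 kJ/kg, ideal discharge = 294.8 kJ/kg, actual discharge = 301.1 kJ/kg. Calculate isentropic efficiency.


dh_ideal = 294.8 - 274.4 = 20.4 kJ/kg
dh_actual = 301.1 - 274.4 = 26.7 kJ/kg
eta_s = dh_ideal / dh_actual = 20.4 / 26.7
eta_s = 0.764

0.764


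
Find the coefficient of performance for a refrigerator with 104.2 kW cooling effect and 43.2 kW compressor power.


COP = Q_evap / W
COP = 104.2 / 43.2
COP = 2.412

2.412


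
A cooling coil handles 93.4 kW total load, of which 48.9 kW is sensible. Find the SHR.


SHR = Q_sensible / Q_total
SHR = 48.9 / 93.4
SHR = 0.524

0.524


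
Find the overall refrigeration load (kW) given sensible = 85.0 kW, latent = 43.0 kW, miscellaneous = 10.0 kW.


Q_total = Q_s + Q_l + Q_misc
Q_total = 85.0 + 43.0 + 10.0
Q_total = 138.0 kW

138.0


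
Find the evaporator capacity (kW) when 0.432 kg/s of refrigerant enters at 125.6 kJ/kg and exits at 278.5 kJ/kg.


dh = 278.5 - 125.6 = 152.9 kJ/kg
Q_evap = m_dot * dh = 0.432 * 152.9
Q_evap = 66.05 kW

66.05


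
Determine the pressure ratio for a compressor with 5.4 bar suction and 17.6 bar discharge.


PR = P_high / P_low
PR = 17.6 / 5.4
PR = 3.259

3.259


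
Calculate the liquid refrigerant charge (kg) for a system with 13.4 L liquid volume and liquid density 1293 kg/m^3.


Charge = V * rho / 1000
Charge = 13.4 * 1293 / 1000
Charge = 17.33 kg

17.33


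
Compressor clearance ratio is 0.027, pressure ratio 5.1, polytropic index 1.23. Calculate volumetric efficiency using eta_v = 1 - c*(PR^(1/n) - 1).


PR^(1/n) = 5.1^(1/1.23) = 3.7606274
eta_v = 1 - 0.027 * (3.7606274 - 1)
eta_v = 0.9255

0.9255


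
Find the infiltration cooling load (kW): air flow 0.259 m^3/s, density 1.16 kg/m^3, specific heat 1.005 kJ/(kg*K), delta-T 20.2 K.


Q = V_dot * rho * cp * dT
Q = 0.259 * 1.16 * 1.005 * 20.2
Q = 6.099 kW

6.099


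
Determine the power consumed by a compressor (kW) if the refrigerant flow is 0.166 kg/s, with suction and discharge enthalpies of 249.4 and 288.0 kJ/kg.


dh = 288.0 - 249.4 = 38.6 kJ/kg
W = m_dot * dh = 0.166 * 38.6 = 6.41 kW

6.41


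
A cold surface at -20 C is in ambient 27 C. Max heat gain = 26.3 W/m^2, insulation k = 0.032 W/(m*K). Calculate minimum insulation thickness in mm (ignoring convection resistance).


dT = 27 - (-20) = 47 K
thickness = k * dT / q_max * 1000
thickness = 0.032 * 47 / 26.3 * 1000
thickness = 57.2 mm

57.2


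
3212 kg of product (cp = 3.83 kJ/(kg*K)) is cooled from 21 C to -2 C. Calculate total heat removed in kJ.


dT = 21 - (-2) = 23 K
Q = m * cp * dT = 3212 * 3.83 * 23
Q = 282945 kJ

282945


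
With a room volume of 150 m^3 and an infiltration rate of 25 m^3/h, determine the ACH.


ACH = flow / volume
ACH = 25 / 150
ACH = 0.167

0.167


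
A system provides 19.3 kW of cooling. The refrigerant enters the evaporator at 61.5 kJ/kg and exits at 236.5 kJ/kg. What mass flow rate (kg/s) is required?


dh = 236.5 - 61.5 = 175.0 kJ/kg
m_dot = Q / dh = 19.3 / 175.0 = 0.1103 kg/s

0.1103


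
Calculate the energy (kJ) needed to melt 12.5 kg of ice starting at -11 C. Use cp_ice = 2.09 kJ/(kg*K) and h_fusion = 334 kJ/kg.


Sensible heat = cp * dT = 2.09 * 11 = 22.99 kJ/kg
Total per kg = 22.99 + 334 = 356.99 kJ/kg
Q = m * total = 12.5 * 356.99
Q = 4462.4 kJ

4462.4


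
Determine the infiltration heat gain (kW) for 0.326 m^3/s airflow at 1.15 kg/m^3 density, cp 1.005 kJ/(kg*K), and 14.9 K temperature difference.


Q = V_dot * rho * cp * dT
Q = 0.326 * 1.15 * 1.005 * 14.9
Q = 5.614 kW

5.614


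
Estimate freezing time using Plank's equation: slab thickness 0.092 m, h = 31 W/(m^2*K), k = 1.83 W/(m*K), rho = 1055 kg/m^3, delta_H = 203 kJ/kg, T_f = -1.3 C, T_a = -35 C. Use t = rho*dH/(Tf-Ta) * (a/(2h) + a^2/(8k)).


dT = -1.3 - (-35) = 33.7 K
term1 = a/(2h) = 0.092/(2*31) = 0.001483870968
term2 = a^2/(8k) = 0.092^2/(8*1.83) = 0.0005781420765
t = rho*dH*1000/dT * (term1 + term2)
t = 1055*203*1000/33.7 * (0.001483870968 + 0.0005781420765)
t = 13104 s

13104


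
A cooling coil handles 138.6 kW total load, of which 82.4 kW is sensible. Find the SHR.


SHR = Q_sensible / Q_total
SHR = 82.4 / 138.6
SHR = 0.595

0.595


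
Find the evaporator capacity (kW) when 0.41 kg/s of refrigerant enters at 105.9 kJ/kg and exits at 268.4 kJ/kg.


dh = 268.4 - 105.9 = 162.5 kJ/kg
Q_evap = m_dot * dh = 0.41 * 162.5
Q_evap = 66.63 kW

66.63


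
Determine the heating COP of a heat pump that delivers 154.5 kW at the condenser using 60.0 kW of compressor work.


COP_hp = Q_cond / W
COP_hp = 154.5 / 60.0
COP_hp = 2.575

2.575


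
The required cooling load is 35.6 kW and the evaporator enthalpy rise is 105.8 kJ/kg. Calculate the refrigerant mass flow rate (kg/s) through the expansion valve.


m_dot = Q / dh
m_dot = 35.6 / 105.8
m_dot = 0.3365 kg/s

0.3365


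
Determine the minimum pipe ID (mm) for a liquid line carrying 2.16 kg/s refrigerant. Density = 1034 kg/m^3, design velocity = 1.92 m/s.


A = m_dot / (rho * v) = 2.16 / (1034 * 1.92) = 0.001088007737 m^2
d = sqrt(4*A/pi) * 1000
d = 37.2 mm

37.2


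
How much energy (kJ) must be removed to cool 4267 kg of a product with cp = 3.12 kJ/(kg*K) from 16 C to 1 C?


dT = 16 - (1) = 15 K
Q = m * cp * dT = 4267 * 3.12 * 15
Q = 199696 kJ

199696


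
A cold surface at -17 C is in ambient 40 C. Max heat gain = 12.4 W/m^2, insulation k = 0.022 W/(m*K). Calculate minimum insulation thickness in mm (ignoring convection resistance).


dT = 40 - (-17) = 57 K
thickness = k * dT / q_max * 1000
thickness = 0.022 * 57 / 12.4 * 1000
thickness = 101.1 mm

101.1


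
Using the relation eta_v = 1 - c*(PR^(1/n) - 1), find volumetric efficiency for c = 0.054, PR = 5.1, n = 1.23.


PR^(1/n) = 5.1^(1/1.23) = 3.7606274
eta_v = 1 - 0.054 * (3.7606274 - 1)
eta_v = 0.8509

0.8509


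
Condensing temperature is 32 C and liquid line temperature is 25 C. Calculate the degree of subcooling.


Subcooling = T_cond - T_liquid
Subcooling = 32 - 25
Subcooling = 7 K

7


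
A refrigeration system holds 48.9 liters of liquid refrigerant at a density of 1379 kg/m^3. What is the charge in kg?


Charge = V * rho / 1000
Charge = 48.9 * 1379 / 1000
Charge = 67.43 kg

67.43


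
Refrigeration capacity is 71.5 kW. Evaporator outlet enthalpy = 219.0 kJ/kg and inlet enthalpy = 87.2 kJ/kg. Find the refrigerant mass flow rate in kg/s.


dh = 219.0 - 87.2 = 131.8 kJ/kg
m_dot = Q / dh = 71.5 / 131.8 = 0.5425 kg/s

0.5425


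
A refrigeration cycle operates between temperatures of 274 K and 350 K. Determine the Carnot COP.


dT = 350 - 274 = 76 K
COP_carnot = T_cold / dT = 274 / 76
COP_carnot = 3.605

3.605


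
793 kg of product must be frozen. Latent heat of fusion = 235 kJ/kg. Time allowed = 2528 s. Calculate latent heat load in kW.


Q_lat = m * h_fg / t
Q_lat = 793 * 235 / 2528
Q_lat = 73.72 kW

73.72


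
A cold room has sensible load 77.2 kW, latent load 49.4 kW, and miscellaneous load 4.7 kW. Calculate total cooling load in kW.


Q_total = Q_s + Q_l + Q_misc
Q_total = 77.2 + 49.4 + 4.7
Q_total = 131.3 kW

131.3


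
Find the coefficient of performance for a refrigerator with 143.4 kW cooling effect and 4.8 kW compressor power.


COP = Q_evap / W
COP = 143.4 / 4.8
COP = 29.875

29.875


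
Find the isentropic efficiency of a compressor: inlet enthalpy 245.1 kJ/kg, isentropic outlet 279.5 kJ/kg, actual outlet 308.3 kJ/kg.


dh_ideal = 279.5 - 245.1 = 34.4 kJ/kg
dh_actual = 308.3 - 245.1 = 63.2 kJ/kg
eta_s = dh_ideal / dh_actual = 34.4 / 63.2
eta_s = 0.5443

0.5443


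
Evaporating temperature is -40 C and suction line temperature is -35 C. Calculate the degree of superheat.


Superheat = T_suction - T_evap
Superheat = -35 - (-40)
Superheat = 5 K

5


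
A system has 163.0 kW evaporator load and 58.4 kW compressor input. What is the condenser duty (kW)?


Q_cond = Q_evap + W
Q_cond = 163.0 + 58.4
Q_cond = 221.4 kW

221.4


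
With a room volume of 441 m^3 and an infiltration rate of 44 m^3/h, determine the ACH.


ACH = flow / volume
ACH = 44 / 441
ACH = 0.1

0.1


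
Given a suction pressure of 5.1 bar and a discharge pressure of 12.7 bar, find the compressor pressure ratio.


PR = P_high / P_low
PR = 12.7 / 5.1
PR = 2.49

2.49


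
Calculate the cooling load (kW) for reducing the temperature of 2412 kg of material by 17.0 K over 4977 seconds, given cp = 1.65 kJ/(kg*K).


Q = m * cp * dT / t
Q = 2412 * 1.65 * 17.0 / 4977
Q = 13.594 kW

13.594
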